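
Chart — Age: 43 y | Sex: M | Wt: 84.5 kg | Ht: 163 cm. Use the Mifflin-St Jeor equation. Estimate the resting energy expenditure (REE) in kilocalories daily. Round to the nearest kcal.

1654 kilocalories daily

Mifflin-St Jeor (male): BMR = 10(84.5) + 6.25(163) − 5(43) + 5 = 845 + 1018.75 − 215 + 5 = 1653.75 kcal/day.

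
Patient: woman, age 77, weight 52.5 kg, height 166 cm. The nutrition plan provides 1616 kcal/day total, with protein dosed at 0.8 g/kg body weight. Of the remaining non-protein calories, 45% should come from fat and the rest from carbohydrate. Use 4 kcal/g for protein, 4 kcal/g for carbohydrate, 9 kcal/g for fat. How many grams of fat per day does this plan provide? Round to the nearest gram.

72 g/day

Protein = 0.8 × 52.5 = 42 g → 42 × 4 = 168 kcal.
Non-protein calories = 1616 − 168 = 1448 kcal.
Fat: 45% × 1448 = 651.6 kcal; carbohydrate: 796.4 kcal.
Fat: 651.6 kcal ÷ 9 kcal/g = 72.4 g.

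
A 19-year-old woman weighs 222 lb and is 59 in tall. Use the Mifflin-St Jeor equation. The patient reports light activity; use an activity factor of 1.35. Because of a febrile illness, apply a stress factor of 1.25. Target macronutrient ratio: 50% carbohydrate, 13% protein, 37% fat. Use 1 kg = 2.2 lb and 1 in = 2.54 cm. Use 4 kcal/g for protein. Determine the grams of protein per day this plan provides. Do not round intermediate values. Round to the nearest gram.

Convert to metric: weight = 222 ÷ 2.2 = 100.9091 kg; height = 59 × 2.54 = 149.86 cm.
Mifflin-St Jeor (female): BMR = 10(100.9091) + 6.25(149.86) − 5(19) − 161 = 1009.0909 + 936.625 − 95 − 161 = 1689.7159 kcal/day.
TEE = 1689.7159 × 1.35 = 2281.1165 kcal/day.
With stress factor 1.25: 2281.1165 × 1.25 = 2851.3956 kcal/day.
Protein energy = 13% × 2851.3956 = 370.6814 kcal.
Protein = 370.6814 ÷ 4 kcal/g = 92.6704 g.

93 g/day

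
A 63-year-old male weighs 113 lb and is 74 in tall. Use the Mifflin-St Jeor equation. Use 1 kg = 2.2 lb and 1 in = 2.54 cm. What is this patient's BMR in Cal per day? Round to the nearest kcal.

1378 Cal per day

Convert to metric: weight = 113 ÷ 2.2 = 51.3636 kg; height = 74 × 2.54 = 187.96 cm.
Mifflin-St Jeor (male): BMR = 10(51.3636) + 6.25(187.96) − 5(63) + 5 = 513.6364 + 1174.75 − 315 + 5 = 1378.3864 kcal/day.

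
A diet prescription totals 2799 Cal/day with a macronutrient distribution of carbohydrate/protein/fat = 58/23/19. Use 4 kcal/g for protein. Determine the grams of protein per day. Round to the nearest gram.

161 g/day

Protein energy = 23% × 2799 = 643.77 kcal.
At 4 kcal/g: 643.77 ÷ 4 = 160.9425 g.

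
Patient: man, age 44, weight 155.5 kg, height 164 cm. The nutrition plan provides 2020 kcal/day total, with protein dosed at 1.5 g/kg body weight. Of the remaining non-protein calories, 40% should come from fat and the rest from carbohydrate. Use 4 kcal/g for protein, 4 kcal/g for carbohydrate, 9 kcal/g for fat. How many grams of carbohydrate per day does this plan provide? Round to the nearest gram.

Protein = 1.5 × 155.5 = 233.25 g → 233.25 × 4 = 933 kcal.
Non-protein calories = 2020 − 933 = 1087 kcal.
Fat: 40% × 1087 = 434.8 kcal; carbohydrate: 652.2 kcal.
Carbohydrate: 652.2 kcal ÷ 4 kcal/g = 163.05 g.

163 g/day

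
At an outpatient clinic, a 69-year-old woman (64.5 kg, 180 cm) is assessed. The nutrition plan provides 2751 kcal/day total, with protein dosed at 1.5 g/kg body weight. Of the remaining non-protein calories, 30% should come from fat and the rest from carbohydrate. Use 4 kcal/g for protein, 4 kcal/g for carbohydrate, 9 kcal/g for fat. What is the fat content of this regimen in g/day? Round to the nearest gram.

79 g/day

Protein = 1.5 × 64.5 = 96.75 g → 96.75 × 4 = 387 kcal.
Non-protein calories = 2751 − 387 = 2364 kcal.
Fat: 30% × 2364 = 709.2 kcal; carbohydrate: 1654.8 kcal.
Fat: 709.2 kcal ÷ 9 kcal/g = 78.8 g.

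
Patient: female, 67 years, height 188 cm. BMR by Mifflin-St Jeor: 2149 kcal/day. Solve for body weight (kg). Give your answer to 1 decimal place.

147.0 kg

2149 = 10·W + 6.25(188) − 5(67) − 161
10·W = 2149 − 679 = 1470, so W = 147 kg.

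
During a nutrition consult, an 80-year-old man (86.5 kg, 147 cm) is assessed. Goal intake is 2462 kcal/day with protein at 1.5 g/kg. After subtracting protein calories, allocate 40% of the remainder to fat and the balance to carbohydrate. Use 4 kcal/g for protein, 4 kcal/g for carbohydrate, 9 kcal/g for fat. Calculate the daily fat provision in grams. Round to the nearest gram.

Protein = 1.5 × 86.5 = 129.75 g → 129.75 × 4 = 519 kcal.
Non-protein calories = 2462 − 519 = 1943 kcal.
Fat: 40% × 1943 = 777.2 kcal; carbohydrate: 1165.8 kcal.
Fat: 777.2 kcal ÷ 9 kcal/g = 86.3556 g.

86 g/day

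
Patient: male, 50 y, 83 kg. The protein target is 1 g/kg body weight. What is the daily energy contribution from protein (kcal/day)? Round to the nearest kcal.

Protein = 1 g/kg × 83 kg = 83 g/day.
Protein energy = 83 g × 4 kcal/g = 332 kcal/day.

332 kcal/day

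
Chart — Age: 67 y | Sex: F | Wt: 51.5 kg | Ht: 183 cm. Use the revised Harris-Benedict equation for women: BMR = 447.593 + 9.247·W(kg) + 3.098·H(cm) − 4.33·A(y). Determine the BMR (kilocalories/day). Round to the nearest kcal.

Harris-Benedict: BMR = 447.593 + 9.247(51.5) + 3.098(183) − 4.33(67) = 1200.6375 kcal/day.

1201 kilocalories/day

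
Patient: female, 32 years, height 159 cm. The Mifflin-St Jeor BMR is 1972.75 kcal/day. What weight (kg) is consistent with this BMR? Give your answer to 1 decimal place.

130.0 kg

1972.75 = 10·W + 6.25(159) − 5(32) − 161
10·W = 1972.75 − 672.75 = 1300, so W = 130 kg.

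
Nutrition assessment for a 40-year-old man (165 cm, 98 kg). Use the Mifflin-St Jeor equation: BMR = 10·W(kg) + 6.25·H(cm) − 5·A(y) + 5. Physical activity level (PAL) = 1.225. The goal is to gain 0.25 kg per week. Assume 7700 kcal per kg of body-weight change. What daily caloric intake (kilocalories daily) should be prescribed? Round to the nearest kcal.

2500 kilocalories daily

Mifflin-St Jeor (male): BMR = 10(98) + 6.25(165) − 5(40) + 5 = 980 + 1031.25 − 200 + 5 = 1816.25 kcal/day.
TEE = 1816.25 × 1.225 = 2224.9063 kcal/day.
Required daily surplus = 0.25 × 7700 ÷ 7 = 275 kcal/day.
Target intake = 2224.9063 + 275 = 2499.9063 kcal/day.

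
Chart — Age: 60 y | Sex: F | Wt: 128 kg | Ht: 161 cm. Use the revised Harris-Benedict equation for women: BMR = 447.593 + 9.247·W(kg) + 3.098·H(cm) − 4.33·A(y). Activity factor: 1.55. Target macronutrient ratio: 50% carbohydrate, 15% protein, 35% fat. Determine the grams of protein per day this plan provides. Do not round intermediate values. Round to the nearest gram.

109 g/day

Harris-Benedict: BMR = 447.593 + 9.247(128) + 3.098(161) − 4.33(60) = 1870.187 kcal/day.
TEE = 1870.187 × 1.55 = 2898.7899 kcal/day.
Protein energy = 15% × 2898.7899 = 434.8185 kcal.
Protein = 434.8185 ÷ 4 kcal/g = 108.7046 g.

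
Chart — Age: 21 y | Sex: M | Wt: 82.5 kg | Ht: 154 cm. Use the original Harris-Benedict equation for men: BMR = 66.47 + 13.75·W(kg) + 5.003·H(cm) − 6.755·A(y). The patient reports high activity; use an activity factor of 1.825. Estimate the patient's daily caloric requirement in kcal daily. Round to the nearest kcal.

3339 kcal daily

Harris-Benedict: BMR = 66.47 + 13.75(82.5) + 5.003(154) − 6.755(21) = 1829.452 kcal/day.
TEE = BMR × activity factor = 1829.452 × 1.825 = 3338.7499 kcal/day.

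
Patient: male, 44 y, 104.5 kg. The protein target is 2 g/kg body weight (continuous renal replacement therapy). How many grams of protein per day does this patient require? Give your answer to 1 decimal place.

209.0 g/day

Protein = 2 g/kg × 104.5 kg = 209 g/day.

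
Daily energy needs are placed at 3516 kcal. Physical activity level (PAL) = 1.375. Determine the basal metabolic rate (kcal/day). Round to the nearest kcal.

2557 kcal/day

BMR = TEE ÷ activity factor = 3516 ÷ 1.375 = 2557.0909 kcal/day.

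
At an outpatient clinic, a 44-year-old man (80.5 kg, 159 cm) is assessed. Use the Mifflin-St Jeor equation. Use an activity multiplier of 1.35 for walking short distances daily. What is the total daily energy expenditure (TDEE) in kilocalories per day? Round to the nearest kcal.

Mifflin-St Jeor (male): BMR = 10(80.5) + 6.25(159) − 5(44) + 5 = 805 + 993.75 − 220 + 5 = 1583.75 kcal/day.
TEE = BMR × activity factor = 1583.75 × 1.35 = 2138.0625 kcal/day.

2138 kilocalories per day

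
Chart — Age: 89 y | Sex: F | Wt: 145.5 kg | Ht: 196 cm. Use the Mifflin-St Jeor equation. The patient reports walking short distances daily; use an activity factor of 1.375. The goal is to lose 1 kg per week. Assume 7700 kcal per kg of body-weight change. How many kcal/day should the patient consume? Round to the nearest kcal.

Mifflin-St Jeor (female): BMR = 10(145.5) + 6.25(196) − 5(89) − 161 = 1455 + 1225 − 445 − 161 = 2074 kcal/day.
TEE = 2074 × 1.375 = 2851.75 kcal/day.
Required daily deficit = 1 × 7700 ÷ 7 = 1100 kcal/day.
Target intake = 2851.75 − 1100 = 1751.75 kcal/day.

1752 kcal/day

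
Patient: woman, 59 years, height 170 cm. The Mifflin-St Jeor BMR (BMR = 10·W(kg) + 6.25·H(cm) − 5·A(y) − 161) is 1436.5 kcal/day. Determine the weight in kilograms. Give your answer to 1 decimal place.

83.0 kg

1436.5 = 10·W + 6.25(170) − 5(59) − 161
10·W = 1436.5 − 606.5 = 830, so W = 83 kg.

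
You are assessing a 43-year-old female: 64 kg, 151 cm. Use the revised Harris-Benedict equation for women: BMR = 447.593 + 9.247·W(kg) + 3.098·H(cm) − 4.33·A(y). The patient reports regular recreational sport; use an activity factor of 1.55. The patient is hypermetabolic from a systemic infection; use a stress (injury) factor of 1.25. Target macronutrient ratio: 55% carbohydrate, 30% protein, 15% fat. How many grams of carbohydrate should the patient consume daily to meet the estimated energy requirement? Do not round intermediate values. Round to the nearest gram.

Harris-Benedict: BMR = 447.593 + 9.247(64) + 3.098(151) − 4.33(43) = 1321.009 kcal/day.
TEE = 1321.009 × 1.55 = 2047.564 kcal/day.
With stress factor 1.25: 2047.564 × 1.25 = 2559.4549 kcal/day.
Carbohydrate energy = 55% × 2559.4549 = 1407.7002 kcal.
Carbohydrate = 1407.7002 ÷ 4 kcal/g = 351.9251 g.

352 g/day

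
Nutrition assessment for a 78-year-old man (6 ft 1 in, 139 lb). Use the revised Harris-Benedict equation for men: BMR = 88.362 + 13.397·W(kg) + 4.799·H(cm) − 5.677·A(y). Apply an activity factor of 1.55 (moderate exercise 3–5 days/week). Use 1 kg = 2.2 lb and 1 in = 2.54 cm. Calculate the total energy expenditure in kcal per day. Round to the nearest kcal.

Convert to metric: weight = 139 ÷ 2.2 = 63.1818 kg; height = (6×12 + 1) × 2.54 = 73 × 2.54 = 185.42 cm.
Harris-Benedict: BMR = 88.362 + 13.397(63.1818) + 4.799(185.42) − 5.677(78) = 1381.8334 kcal/day.
TEE = BMR × activity factor = 1381.8334 × 1.55 = 2141.8418 kcal/day.

2142 kcal per day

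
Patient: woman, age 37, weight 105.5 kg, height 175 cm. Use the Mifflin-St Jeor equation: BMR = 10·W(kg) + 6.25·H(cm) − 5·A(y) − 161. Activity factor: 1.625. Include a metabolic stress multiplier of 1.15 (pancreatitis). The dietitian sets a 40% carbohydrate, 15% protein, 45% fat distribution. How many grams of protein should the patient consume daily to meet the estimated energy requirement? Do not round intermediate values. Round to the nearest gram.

126 g/day

Mifflin-St Jeor (female): BMR = 10(105.5) + 6.25(175) − 5(37) − 161 = 1055 + 1093.75 − 185 − 161 = 1802.75 kcal/day.
TEE = 1802.75 × 1.625 = 2929.4688 kcal/day.
With stress factor 1.15: 2929.4688 × 1.15 = 3368.8891 kcal/day.
Protein energy = 15% × 3368.8891 = 505.3334 kcal.
Protein = 505.3334 ÷ 4 kcal/g = 126.3333 g.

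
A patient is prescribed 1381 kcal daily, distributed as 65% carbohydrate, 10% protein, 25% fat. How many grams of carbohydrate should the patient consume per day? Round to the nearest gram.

Carbohydrate energy = 65% × 1381 = 897.65 kcal.
At 4 kcal/g: 897.65 ÷ 4 = 224.4125 g.

224 g/day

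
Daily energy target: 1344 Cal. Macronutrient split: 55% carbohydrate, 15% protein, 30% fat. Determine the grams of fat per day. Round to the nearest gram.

45 g/day

Fat energy = 30% × 1344 = 403.2 kcal.
At 9 kcal/g: 403.2 ÷ 9 = 44.8 g.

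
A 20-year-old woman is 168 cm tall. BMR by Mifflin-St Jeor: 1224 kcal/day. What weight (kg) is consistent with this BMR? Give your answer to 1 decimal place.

1224 = 10·W + 6.25(168) − 5(20) − 161
10·W = 1224 − 789 = 435, so W = 43.5 kg.

43.5 kg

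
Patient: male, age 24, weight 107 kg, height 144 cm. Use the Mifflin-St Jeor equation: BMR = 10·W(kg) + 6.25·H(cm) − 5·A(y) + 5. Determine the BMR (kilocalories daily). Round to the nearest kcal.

Mifflin-St Jeor (male): BMR = 10(107) + 6.25(144) − 5(24) + 5 = 1070 + 900 − 120 + 5 = 1855 kcal/day.

1855 kilocalories daily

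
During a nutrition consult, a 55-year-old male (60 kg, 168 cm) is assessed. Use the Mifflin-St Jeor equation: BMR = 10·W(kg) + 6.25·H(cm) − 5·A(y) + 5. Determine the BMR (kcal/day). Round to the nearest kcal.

Mifflin-St Jeor (male): BMR = 10(60) + 6.25(168) − 5(55) + 5 = 600 + 1050 − 275 + 5 = 1380 kcal/day.

1380 kcal/day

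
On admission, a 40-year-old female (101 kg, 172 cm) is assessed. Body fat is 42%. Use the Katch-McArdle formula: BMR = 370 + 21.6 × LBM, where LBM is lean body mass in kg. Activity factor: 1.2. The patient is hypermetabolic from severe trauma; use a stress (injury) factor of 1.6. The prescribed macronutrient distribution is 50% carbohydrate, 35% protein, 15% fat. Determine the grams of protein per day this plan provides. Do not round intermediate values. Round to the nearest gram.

275 g/day

LBM = 101 × (1 − 0.42) = 58.58 kg. Katch-McArdle: BMR = 370 + 21.6 × 58.58 = 1635.328 kcal/day.
TEE = 1635.328 × 1.2 = 1962.3936 kcal/day.
With stress factor 1.6: 1962.3936 × 1.6 = 3139.8298 kcal/day.
Protein energy = 35% × 3139.8298 = 1098.9404 kcal.
Protein = 1098.9404 ÷ 4 kcal/g = 274.7351 g.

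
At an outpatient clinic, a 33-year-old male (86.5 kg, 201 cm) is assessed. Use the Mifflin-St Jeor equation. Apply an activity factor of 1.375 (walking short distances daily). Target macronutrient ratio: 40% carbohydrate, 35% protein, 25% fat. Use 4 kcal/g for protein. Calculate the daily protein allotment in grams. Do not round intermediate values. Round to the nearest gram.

Mifflin-St Jeor (male): BMR = 10(86.5) + 6.25(201) − 5(33) + 5 = 865 + 1256.25 − 165 + 5 = 1961.25 kcal/day.
TEE = 1961.25 × 1.375 = 2696.7188 kcal/day.
Protein energy = 35% × 2696.7188 = 943.8516 kcal.
Protein = 943.8516 ÷ 4 kcal/g = 235.9629 g.

236 g/day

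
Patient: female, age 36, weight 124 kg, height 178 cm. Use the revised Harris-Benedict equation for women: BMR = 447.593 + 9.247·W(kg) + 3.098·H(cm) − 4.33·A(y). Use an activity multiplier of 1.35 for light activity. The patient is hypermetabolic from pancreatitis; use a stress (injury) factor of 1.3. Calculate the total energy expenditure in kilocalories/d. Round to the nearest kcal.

3492 kilocalories/d

Harris-Benedict: BMR = 447.593 + 9.247(124) + 3.098(178) − 4.33(36) = 1989.785 kcal/day.
TEE = BMR × activity factor = 1989.785 × 1.35 = 2686.2098 kcal/day.
Apply stress factor: 2686.2098 × 1.3 = 3492.0727 kcal/day.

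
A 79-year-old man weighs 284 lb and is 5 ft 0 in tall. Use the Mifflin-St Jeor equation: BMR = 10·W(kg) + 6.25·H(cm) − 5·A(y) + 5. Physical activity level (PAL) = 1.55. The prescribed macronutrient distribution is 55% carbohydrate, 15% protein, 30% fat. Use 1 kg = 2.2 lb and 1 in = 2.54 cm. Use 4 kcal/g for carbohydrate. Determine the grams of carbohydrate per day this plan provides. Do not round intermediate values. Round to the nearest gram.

Convert to metric: weight = 284 ÷ 2.2 = 129.0909 kg; height = (5×12 + 0) × 2.54 = 60 × 2.54 = 152.4 cm.
Mifflin-St Jeor (male): BMR = 10(129.0909) + 6.25(152.4) − 5(79) + 5 = 1290.9091 + 952.5 − 395 + 5 = 1853.4091 kcal/day.
TEE = 1853.4091 × 1.55 = 2872.7841 kcal/day.
Carbohydrate energy = 55% × 2872.7841 = 1580.0313 kcal.
Carbohydrate = 1580.0313 ÷ 4 kcal/g = 395.0078 g.

395 g/day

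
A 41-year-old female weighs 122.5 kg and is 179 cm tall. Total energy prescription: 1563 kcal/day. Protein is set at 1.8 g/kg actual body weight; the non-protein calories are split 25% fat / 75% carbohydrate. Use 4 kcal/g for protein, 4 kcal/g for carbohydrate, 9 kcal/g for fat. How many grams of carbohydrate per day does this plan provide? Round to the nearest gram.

128 g/day

Protein = 1.8 × 122.5 = 220.5 g → 220.5 × 4 = 882 kcal.
Non-protein calories = 1563 − 882 = 681 kcal.
Fat: 25% × 681 = 170.25 kcal; carbohydrate: 510.75 kcal.
Carbohydrate: 510.75 kcal ÷ 4 kcal/g = 127.6875 g.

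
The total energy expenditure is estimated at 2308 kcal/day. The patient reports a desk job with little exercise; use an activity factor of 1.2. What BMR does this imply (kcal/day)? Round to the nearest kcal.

BMR = TEE ÷ activity factor = 2308 ÷ 1.2 = 1923.3333 kcal/day.

1923 kcal/day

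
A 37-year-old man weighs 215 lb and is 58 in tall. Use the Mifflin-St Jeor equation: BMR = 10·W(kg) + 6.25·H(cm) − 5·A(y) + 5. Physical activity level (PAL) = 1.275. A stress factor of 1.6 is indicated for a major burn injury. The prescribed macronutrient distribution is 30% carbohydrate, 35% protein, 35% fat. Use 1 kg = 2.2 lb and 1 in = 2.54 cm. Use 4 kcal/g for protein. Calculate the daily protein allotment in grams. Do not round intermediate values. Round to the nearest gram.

307 g/day

Convert to metric: weight = 215 ÷ 2.2 = 97.7273 kg; height = 58 × 2.54 = 147.32 cm.
Mifflin-St Jeor (male): BMR = 10(97.7273) + 6.25(147.32) − 5(37) + 5 = 977.2727 + 920.75 − 185 + 5 = 1718.0227 kcal/day.
TEE = 1718.0227 × 1.275 = 2190.479 kcal/day.
With stress factor 1.6: 2190.479 × 1.6 = 3504.7664 kcal/day.
Protein energy = 35% × 3504.7664 = 1226.6682 kcal.
Protein = 1226.6682 ÷ 4 kcal/g = 306.6671 g.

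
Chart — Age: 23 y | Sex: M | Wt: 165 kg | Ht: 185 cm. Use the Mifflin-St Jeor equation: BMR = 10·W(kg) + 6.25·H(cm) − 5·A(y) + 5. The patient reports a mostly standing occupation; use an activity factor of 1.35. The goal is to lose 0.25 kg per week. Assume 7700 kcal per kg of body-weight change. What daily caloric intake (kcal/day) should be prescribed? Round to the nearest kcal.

Mifflin-St Jeor (male): BMR = 10(165) + 6.25(185) − 5(23) + 5 = 1650 + 1156.25 − 115 + 5 = 2696.25 kcal/day.
TEE = 2696.25 × 1.35 = 3639.9375 kcal/day.
Required daily deficit = 0.25 × 7700 ÷ 7 = 275 kcal/day.
Target intake = 3639.9375 − 275 = 3364.9375 kcal/day.

3365 kcal/day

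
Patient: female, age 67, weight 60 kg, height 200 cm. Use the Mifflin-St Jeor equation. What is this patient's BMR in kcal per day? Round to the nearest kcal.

Mifflin-St Jeor (female): BMR = 10(60) + 6.25(200) − 5(67) − 161 = 600 + 1250 − 335 − 161 = 1354 kcal/day.

1354 kcal per day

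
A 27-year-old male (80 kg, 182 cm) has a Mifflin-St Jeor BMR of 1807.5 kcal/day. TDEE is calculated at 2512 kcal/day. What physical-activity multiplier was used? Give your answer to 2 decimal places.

1.39

Activity factor = TEE ÷ BMR = 2512 ÷ 1807.5 = 1.39.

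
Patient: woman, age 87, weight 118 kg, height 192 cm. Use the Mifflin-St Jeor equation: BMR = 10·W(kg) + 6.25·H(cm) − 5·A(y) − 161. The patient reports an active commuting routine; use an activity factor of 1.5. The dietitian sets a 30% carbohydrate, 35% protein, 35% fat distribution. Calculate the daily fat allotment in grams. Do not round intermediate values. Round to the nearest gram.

Mifflin-St Jeor (female): BMR = 10(118) + 6.25(192) − 5(87) − 161 = 1180 + 1200 − 435 − 161 = 1784 kcal/day.
TEE = 1784 × 1.5 = 2676 kcal/day.
Fat energy = 35% × 2676 = 936.6 kcal.
Fat = 936.6 ÷ 9 kcal/g = 104.0667 g.

104 g/day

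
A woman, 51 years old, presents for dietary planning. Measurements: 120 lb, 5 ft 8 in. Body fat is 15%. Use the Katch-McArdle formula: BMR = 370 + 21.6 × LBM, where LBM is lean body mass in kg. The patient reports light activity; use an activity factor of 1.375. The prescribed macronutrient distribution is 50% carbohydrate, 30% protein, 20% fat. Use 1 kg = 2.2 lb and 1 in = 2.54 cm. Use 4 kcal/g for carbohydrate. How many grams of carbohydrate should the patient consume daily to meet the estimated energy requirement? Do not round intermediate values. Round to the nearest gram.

Convert to metric: weight = 120 ÷ 2.2 = 54.5455 kg; height = (5×12 + 8) × 2.54 = 68 × 2.54 = 172.72 cm.
LBM = 54.5455 × (1 − 0.15) = 46.3636 kg. Katch-McArdle: BMR = 370 + 21.6 × 46.3636 = 1371.4545 kcal/day.
TEE = 1371.4545 × 1.375 = 1885.75 kcal/day.
Carbohydrate energy = 50% × 1885.75 = 942.875 kcal.
Carbohydrate = 942.875 ÷ 4 kcal/g = 235.7188 g.

236 g/day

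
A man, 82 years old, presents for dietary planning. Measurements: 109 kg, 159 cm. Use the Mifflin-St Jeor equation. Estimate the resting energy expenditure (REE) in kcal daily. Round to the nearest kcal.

1679 kcal daily

Mifflin-St Jeor (male): BMR = 10(109) + 6.25(159) − 5(82) + 5 = 1090 + 993.75 − 410 + 5 = 1678.75 kcal/day.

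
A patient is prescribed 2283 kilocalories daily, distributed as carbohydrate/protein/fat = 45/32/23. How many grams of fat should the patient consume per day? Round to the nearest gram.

58 g/day

Fat energy = 23% × 2283 = 525.09 kcal.
At 9 kcal/g: 525.09 ÷ 9 = 58.3433 g.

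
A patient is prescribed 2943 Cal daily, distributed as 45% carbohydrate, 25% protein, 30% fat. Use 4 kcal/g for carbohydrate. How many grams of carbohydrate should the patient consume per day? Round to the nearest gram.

Carbohydrate energy = 45% × 2943 = 1324.35 kcal.
At 4 kcal/g: 1324.35 ÷ 4 = 331.0875 g.

331 g/day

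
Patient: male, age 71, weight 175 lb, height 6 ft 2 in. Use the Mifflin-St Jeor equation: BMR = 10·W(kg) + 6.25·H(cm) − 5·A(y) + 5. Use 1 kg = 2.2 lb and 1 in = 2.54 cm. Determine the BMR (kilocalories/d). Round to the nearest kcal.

Convert to metric: weight = 175 ÷ 2.2 = 79.5455 kg; height = (6×12 + 2) × 2.54 = 74 × 2.54 = 187.96 cm.
Mifflin-St Jeor (male): BMR = 10(79.5455) + 6.25(187.96) − 5(71) + 5 = 795.4545 + 1174.75 − 355 + 5 = 1620.2045 kcal/day.

1620 kilocalories/d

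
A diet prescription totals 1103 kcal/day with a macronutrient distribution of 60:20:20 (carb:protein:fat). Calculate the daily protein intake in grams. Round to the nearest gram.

Protein energy = 20% × 1103 = 220.6 kcal.
At 4 kcal/g: 220.6 ÷ 4 = 55.15 g.

55 g/day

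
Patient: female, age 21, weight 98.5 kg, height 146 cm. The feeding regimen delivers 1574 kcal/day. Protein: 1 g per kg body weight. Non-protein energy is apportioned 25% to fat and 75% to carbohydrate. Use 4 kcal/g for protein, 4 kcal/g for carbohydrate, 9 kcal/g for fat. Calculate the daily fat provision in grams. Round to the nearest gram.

Protein = 1 × 98.5 = 98.5 g → 98.5 × 4 = 394 kcal.
Non-protein calories = 1574 − 394 = 1180 kcal.
Fat: 25% × 1180 = 295 kcal; carbohydrate: 885 kcal.
Fat: 295 kcal ÷ 9 kcal/g = 32.7778 g.

33 g/day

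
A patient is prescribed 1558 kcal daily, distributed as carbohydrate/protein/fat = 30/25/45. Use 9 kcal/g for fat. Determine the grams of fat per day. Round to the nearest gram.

Fat energy = 45% × 1558 = 701.1 kcal.
At 9 kcal/g: 701.1 ÷ 9 = 77.9 g.

78 g/day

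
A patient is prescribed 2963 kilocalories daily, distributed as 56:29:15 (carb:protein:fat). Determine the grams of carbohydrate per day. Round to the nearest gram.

415 g/day

Carbohydrate energy = 56% × 2963 = 1659.28 kcal.
At 4 kcal/g: 1659.28 ÷ 4 = 414.82 g.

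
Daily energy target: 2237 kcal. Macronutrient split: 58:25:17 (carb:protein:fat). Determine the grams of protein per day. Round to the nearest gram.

140 g/day

Protein energy = 25% × 2237 = 559.25 kcal.
At 4 kcal/g: 559.25 ÷ 4 = 139.8125 g.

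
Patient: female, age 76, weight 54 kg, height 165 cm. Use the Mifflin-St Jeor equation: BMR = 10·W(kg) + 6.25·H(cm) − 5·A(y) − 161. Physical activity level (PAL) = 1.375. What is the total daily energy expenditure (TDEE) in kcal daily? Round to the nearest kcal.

Mifflin-St Jeor (female): BMR = 10(54) + 6.25(165) − 5(76) − 161 = 540 + 1031.25 − 380 − 161 = 1030.25 kcal/day.
TEE = BMR × activity factor = 1030.25 × 1.375 = 1416.5938 kcal/day.

1417 kcal daily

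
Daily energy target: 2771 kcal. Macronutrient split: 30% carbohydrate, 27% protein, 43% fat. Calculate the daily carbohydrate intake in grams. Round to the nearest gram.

Carbohydrate energy = 30% × 2771 = 831.3 kcal.
At 4 kcal/g: 831.3 ÷ 4 = 207.825 g.

208 g/day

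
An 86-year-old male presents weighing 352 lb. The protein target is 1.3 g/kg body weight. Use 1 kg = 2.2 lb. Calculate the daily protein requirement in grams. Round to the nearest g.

208 g/day

Weight in kg = 352 ÷ 2.2 = 160 kg.
Protein = 1.3 g/kg × 160 kg = 208 g/day.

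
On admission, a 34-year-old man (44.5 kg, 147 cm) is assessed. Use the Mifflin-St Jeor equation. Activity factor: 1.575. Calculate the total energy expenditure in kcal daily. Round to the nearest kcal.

1888 kcal daily

Mifflin-St Jeor (male): BMR = 10(44.5) + 6.25(147) − 5(34) + 5 = 445 + 918.75 − 170 + 5 = 1198.75 kcal/day.
TEE = BMR × activity factor = 1198.75 × 1.575 = 1888.0313 kcal/day.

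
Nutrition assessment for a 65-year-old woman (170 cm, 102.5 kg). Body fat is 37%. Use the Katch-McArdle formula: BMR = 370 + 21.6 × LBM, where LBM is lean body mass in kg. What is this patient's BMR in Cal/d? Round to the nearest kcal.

LBM = 102.5 × (1 − 0.37) = 64.575 kg. Katch-McArdle: BMR = 370 + 21.6 × 64.575 = 1764.82 kcal/day.

1765 Cal/d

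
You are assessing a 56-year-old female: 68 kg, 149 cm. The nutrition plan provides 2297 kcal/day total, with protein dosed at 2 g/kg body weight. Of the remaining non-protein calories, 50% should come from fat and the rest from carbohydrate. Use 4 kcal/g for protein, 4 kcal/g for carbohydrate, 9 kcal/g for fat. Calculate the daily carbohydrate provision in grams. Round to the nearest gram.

219 g/day

Protein = 2 × 68 = 136 g → 136 × 4 = 544 kcal.
Non-protein calories = 2297 − 544 = 1753 kcal.
Fat: 50% × 1753 = 876.5 kcal; carbohydrate: 876.5 kcal.
Carbohydrate: 876.5 kcal ÷ 4 kcal/g = 219.125 g.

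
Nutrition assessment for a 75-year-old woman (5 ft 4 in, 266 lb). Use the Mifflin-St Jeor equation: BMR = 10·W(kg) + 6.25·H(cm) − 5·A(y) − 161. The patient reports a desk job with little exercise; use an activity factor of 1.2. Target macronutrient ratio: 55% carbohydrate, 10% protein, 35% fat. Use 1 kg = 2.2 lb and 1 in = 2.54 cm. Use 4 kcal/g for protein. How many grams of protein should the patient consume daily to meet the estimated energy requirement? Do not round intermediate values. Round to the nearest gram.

51 g/day

Convert to metric: weight = 266 ÷ 2.2 = 120.9091 kg; height = (5×12 + 4) × 2.54 = 64 × 2.54 = 162.56 cm.
Mifflin-St Jeor (female): BMR = 10(120.9091) + 6.25(162.56) − 5(75) − 161 = 1209.0909 + 1016 − 375 − 161 = 1689.0909 kcal/day.
TEE = 1689.0909 × 1.2 = 2026.9091 kcal/day.
Protein energy = 10% × 2026.9091 = 202.6909 kcal.
Protein = 202.6909 ÷ 4 kcal/g = 50.6727 g.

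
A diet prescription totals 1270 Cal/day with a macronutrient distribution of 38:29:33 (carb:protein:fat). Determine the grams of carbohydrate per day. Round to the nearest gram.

Carbohydrate energy = 38% × 1270 = 482.6 kcal.
At 4 kcal/g: 482.6 ÷ 4 = 120.65 g.

121 g/day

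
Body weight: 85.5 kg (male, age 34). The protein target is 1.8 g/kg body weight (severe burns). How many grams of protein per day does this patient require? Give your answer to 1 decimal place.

Protein = 1.8 g/kg × 85.5 kg = 153.9 g/day.

153.9 g/day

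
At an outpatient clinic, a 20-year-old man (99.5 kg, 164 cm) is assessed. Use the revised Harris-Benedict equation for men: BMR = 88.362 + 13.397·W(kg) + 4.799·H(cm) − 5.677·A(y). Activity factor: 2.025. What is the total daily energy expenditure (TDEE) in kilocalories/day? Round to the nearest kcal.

4242 kilocalories/day

Harris-Benedict: BMR = 88.362 + 13.397(99.5) + 4.799(164) − 5.677(20) = 2094.8595 kcal/day.
TEE = BMR × activity factor = 2094.8595 × 2.025 = 4242.0905 kcal/day.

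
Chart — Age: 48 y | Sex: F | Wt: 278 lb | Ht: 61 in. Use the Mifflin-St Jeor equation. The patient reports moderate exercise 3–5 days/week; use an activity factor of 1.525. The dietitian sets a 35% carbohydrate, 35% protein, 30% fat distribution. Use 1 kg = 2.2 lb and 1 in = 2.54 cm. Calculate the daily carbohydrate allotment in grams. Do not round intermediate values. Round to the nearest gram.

244 g/day

Convert to metric: weight = 278 ÷ 2.2 = 126.3636 kg; height = 61 × 2.54 = 154.94 cm.
Mifflin-St Jeor (female): BMR = 10(126.3636) + 6.25(154.94) − 5(48) − 161 = 1263.6364 + 968.375 − 240 − 161 = 1831.0114 kcal/day.
TEE = 1831.0114 × 1.525 = 2792.2923 kcal/day.
Carbohydrate energy = 35% × 2792.2923 = 977.3023 kcal.
Carbohydrate = 977.3023 ÷ 4 kcal/g = 244.3256 g.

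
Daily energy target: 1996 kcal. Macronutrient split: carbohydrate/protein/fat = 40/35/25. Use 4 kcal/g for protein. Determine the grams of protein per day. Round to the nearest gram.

Protein energy = 35% × 1996 = 698.6 kcal.
At 4 kcal/g: 698.6 ÷ 4 = 174.65 g.

175 g/day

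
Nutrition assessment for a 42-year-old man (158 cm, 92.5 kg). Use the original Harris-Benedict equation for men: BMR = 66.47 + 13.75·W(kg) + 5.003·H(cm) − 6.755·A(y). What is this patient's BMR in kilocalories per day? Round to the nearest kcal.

Harris-Benedict: BMR = 66.47 + 13.75(92.5) + 5.003(158) − 6.755(42) = 1845.109 kcal/day.

1845 kilocalories per day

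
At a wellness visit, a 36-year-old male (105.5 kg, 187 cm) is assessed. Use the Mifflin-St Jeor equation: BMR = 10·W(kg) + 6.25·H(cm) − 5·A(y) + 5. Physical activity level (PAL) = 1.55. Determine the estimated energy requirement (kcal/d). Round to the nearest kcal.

Mifflin-St Jeor (male): BMR = 10(105.5) + 6.25(187) − 5(36) + 5 = 1055 + 1168.75 − 180 + 5 = 2048.75 kcal/day.
TEE = BMR × activity factor = 2048.75 × 1.55 = 3175.5625 kcal/day.

3176 kcal/d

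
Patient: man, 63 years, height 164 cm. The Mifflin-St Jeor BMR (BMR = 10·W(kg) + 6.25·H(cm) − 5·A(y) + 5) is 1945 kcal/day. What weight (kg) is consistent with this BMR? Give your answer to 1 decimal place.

1945 = 10·W + 6.25(164) − 5(63) + 5
10·W = 1945 − 715 = 1230, so W = 123 kg.

123.0 kg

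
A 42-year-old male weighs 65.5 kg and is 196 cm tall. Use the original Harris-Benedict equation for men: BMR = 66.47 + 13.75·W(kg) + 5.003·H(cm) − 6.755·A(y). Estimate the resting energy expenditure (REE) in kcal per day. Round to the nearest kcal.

1664 kcal per day

Harris-Benedict: BMR = 66.47 + 13.75(65.5) + 5.003(196) − 6.755(42) = 1663.973 kcal/day.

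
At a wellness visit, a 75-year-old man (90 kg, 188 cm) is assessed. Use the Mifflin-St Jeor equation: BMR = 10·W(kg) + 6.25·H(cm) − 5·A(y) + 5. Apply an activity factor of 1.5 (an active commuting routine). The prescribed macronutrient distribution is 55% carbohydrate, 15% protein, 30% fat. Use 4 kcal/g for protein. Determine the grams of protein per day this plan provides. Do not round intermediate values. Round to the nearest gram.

Mifflin-St Jeor (male): BMR = 10(90) + 6.25(188) − 5(75) + 5 = 900 + 1175 − 375 + 5 = 1705 kcal/day.
TEE = 1705 × 1.5 = 2557.5 kcal/day.
Protein energy = 15% × 2557.5 = 383.625 kcal.
Protein = 383.625 ÷ 4 kcal/g = 95.9063 g.

96 g/day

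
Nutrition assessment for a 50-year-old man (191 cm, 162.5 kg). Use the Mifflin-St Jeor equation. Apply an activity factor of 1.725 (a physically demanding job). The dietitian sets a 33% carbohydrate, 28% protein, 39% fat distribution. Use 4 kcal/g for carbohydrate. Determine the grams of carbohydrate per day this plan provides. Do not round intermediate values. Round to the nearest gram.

Mifflin-St Jeor (male): BMR = 10(162.5) + 6.25(191) − 5(50) + 5 = 1625 + 1193.75 − 250 + 5 = 2573.75 kcal/day.
TEE = 2573.75 × 1.725 = 4439.7188 kcal/day.
Carbohydrate energy = 33% × 4439.7188 = 1465.1072 kcal.
Carbohydrate = 1465.1072 ÷ 4 kcal/g = 366.2768 g.

366 g/day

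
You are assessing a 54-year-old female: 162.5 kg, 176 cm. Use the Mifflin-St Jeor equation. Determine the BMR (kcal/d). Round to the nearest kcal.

2294 kcal/d

Mifflin-St Jeor (female): BMR = 10(162.5) + 6.25(176) − 5(54) − 161 = 1625 + 1100 − 270 − 161 = 2294 kcal/day.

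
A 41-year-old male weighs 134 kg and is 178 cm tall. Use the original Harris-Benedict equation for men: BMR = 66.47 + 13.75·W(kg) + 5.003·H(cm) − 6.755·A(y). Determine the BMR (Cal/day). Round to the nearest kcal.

2523 Cal/day

Harris-Benedict: BMR = 66.47 + 13.75(134) + 5.003(178) − 6.755(41) = 2522.549 kcal/day.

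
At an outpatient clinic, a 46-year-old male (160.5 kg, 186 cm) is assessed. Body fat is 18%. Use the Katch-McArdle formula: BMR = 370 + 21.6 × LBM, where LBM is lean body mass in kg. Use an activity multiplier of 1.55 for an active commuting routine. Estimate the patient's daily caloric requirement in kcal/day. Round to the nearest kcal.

LBM = 160.5 × (1 − 0.18) = 131.61 kg. Katch-McArdle: BMR = 370 + 21.6 × 131.61 = 3212.776 kcal/day.
TEE = BMR × activity factor = 3212.776 × 1.55 = 4979.8028 kcal/day.

4980 kcal/day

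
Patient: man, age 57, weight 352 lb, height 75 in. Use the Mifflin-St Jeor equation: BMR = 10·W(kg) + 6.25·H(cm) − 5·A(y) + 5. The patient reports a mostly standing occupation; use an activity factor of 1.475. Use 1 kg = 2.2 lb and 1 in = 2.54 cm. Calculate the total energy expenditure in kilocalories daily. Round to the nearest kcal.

Convert to metric: weight = 352 ÷ 2.2 = 160 kg; height = 75 × 2.54 = 190.5 cm.
Mifflin-St Jeor (male): BMR = 10(160) + 6.25(190.5) − 5(57) + 5 = 1600 + 1190.625 − 285 + 5 = 2510.625 kcal/day.
TEE = BMR × activity factor = 2510.625 × 1.475 = 3703.1719 kcal/day.

3703 kilocalories daily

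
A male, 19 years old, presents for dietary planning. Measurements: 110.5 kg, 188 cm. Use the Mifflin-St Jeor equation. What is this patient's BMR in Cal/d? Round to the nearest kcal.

2190 Cal/d

Mifflin-St Jeor (male): BMR = 10(110.5) + 6.25(188) − 5(19) + 5 = 1105 + 1175 − 95 + 5 = 2190 kcal/day.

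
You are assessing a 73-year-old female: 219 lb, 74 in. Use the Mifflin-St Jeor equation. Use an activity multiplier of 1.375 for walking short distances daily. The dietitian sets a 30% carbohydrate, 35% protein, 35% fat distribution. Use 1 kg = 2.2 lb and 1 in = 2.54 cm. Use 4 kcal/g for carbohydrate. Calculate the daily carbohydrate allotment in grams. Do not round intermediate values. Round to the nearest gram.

170 g/day

Convert to metric: weight = 219 ÷ 2.2 = 99.5455 kg; height = 74 × 2.54 = 187.96 cm.
Mifflin-St Jeor (female): BMR = 10(99.5455) + 6.25(187.96) − 5(73) − 161 = 995.4545 + 1174.75 − 365 − 161 = 1644.2045 kcal/day.
TEE = 1644.2045 × 1.375 = 2260.7813 kcal/day.
Carbohydrate energy = 30% × 2260.7813 = 678.2344 kcal.
Carbohydrate = 678.2344 ÷ 4 kcal/g = 169.5586 g.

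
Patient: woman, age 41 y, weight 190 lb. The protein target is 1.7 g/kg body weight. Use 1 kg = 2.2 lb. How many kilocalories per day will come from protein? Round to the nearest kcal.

587 kcal/day

Weight in kg = 190 ÷ 2.2 = 86.3636 kg.
Protein = 1.7 g/kg × 86.3636 kg = 146.8182 g/day.
Protein energy = 146.8182 g × 4 kcal/g = 587.2727 kcal/day.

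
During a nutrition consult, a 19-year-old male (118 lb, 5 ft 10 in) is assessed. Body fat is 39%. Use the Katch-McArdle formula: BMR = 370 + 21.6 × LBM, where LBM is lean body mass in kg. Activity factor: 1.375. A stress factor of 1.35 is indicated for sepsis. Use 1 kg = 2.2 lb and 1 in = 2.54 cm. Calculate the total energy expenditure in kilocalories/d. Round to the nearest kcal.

Convert to metric: weight = 118 ÷ 2.2 = 53.6364 kg; height = (5×12 + 10) × 2.54 = 70 × 2.54 = 177.8 cm.
LBM = 53.6364 × (1 − 0.39) = 32.7182 kg. Katch-McArdle: BMR = 370 + 21.6 × 32.7182 = 1076.7127 kcal/day.
TEE = BMR × activity factor = 1076.7127 × 1.375 = 1480.48 kcal/day.
Apply stress factor: 1480.48 × 1.35 = 1998.648 kcal/day.

1999 kilocalories/d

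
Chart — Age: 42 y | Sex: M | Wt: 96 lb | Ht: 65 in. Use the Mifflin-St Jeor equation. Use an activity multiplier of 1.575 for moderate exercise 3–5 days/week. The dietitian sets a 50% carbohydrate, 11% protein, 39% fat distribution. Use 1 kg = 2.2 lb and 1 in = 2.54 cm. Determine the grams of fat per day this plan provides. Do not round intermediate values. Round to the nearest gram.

Convert to metric: weight = 96 ÷ 2.2 = 43.6364 kg; height = 65 × 2.54 = 165.1 cm.
Mifflin-St Jeor (male): BMR = 10(43.6364) + 6.25(165.1) − 5(42) + 5 = 436.3636 + 1031.875 − 210 + 5 = 1263.2386 kcal/day.
TEE = 1263.2386 × 1.575 = 1989.6009 kcal/day.
Fat energy = 39% × 1989.6009 = 775.9443 kcal.
Fat = 775.9443 ÷ 9 kcal/g = 86.216 g.

86 g/day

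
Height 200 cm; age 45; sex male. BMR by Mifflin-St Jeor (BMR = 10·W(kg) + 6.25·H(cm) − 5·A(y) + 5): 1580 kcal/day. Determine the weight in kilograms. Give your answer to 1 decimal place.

55.0 kg

1580 = 10·W + 6.25(200) − 5(45) + 5
10·W = 1580 − 1030 = 550, so W = 55 kg.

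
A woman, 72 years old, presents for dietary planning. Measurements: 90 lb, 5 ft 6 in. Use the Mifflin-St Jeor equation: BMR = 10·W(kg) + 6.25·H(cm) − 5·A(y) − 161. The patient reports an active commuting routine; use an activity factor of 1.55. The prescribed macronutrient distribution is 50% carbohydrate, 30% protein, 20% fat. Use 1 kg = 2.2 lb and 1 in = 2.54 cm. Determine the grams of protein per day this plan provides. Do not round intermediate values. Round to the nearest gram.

109 g/day

Convert to metric: weight = 90 ÷ 2.2 = 40.9091 kg; height = (5×12 + 6) × 2.54 = 66 × 2.54 = 167.64 cm.
Mifflin-St Jeor (female): BMR = 10(40.9091) + 6.25(167.64) − 5(72) − 161 = 409.0909 + 1047.75 − 360 − 161 = 935.8409 kcal/day.
TEE = 935.8409 × 1.55 = 1450.5534 kcal/day.
Protein energy = 30% × 1450.5534 = 435.166 kcal.
Protein = 435.166 ÷ 4 kcal/g = 108.7915 g.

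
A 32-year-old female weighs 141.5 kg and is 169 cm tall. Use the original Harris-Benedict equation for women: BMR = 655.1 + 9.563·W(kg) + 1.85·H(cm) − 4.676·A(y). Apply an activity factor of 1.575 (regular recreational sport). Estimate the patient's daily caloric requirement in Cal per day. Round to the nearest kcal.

3420 Cal per day

Harris-Benedict: BMR = 655.1 + 9.563(141.5) + 1.85(169) − 4.676(32) = 2171.2825 kcal/day.
TEE = BMR × activity factor = 2171.2825 × 1.575 = 3419.7699 kcal/day.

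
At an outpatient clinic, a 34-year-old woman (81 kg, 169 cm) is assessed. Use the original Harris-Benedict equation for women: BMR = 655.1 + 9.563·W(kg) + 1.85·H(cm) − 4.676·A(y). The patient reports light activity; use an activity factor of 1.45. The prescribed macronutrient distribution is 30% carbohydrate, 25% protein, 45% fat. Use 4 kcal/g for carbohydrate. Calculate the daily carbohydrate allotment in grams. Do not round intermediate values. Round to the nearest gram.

Harris-Benedict: BMR = 655.1 + 9.563(81) + 1.85(169) − 4.676(34) = 1583.369 kcal/day.
TEE = 1583.369 × 1.45 = 2295.8851 kcal/day.
Carbohydrate energy = 30% × 2295.8851 = 688.7655 kcal.
Carbohydrate = 688.7655 ÷ 4 kcal/g = 172.1914 g.

172 g/day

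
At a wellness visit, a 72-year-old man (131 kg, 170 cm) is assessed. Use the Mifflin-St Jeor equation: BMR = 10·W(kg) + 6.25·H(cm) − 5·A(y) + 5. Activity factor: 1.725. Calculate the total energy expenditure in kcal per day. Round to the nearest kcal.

Mifflin-St Jeor (male): BMR = 10(131) + 6.25(170) − 5(72) + 5 = 1310 + 1062.5 − 360 + 5 = 2017.5 kcal/day.
TEE = BMR × activity factor = 2017.5 × 1.725 = 3480.1875 kcal/day.

3480 kcal per day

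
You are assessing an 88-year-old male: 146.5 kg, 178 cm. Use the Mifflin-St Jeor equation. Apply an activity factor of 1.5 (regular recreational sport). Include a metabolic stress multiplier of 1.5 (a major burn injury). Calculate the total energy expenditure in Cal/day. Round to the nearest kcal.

Mifflin-St Jeor (male): BMR = 10(146.5) + 6.25(178) − 5(88) + 5 = 1465 + 1112.5 − 440 + 5 = 2142.5 kcal/day.
TEE = BMR × activity factor = 2142.5 × 1.5 = 3213.75 kcal/day.
Apply stress factor: 3213.75 × 1.5 = 4820.625 kcal/day.

4821 Cal/day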